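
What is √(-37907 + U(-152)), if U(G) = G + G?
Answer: I*√38211 ≈ 195.48*I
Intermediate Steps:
U(G) = 2*G
√(-37907 + U(-152)) = √(-37907 + 2*(-152)) = √(-37907 - 304) = √(-38211) = I*√38211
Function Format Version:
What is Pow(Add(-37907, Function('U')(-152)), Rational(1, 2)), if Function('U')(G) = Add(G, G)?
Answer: Mul(I, Pow(38211, Rational(1, 2))) ≈ Mul(195.48, I)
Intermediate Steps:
Function('U')(G) = Mul(2, G)
Pow(Add(-37907, Function('U')(-152)), Rational(1, 2)) = Pow(Add(-37907, Mul(2, -152)), Rational(1, 2)) = Pow(Add(-37907, -304), Rational(1, 2)) = Pow(-38211, Rational(1, 2)) = Mul(I, Pow(38211, Rational(1, 2)))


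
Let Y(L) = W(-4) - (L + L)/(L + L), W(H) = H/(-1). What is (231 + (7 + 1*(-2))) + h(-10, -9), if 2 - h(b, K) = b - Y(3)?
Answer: 251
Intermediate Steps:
W(H) = -H (W(H) = H*(-1) = -H)
Y(L) = 3 (Y(L) = -1*(-4) - (L + L)/(L + L) = 4 - 2*L/(2*L) = 4 - 2*L*1/(2*L) = 4 - 1*1 = 4 - 1 = 3)
h(b, K) = 5 - b (h(b, K) = 2 - (b - 1*3) = 2 - (b - 3) = 2 - (-3 + b) = 2 + (3 - b) = 5 - b)
(231 + (7 + 1*(-2))) + h(-10, -9) = (231 + (7 + 1*(-2))) + (5 - 1*(-10)) = (231 + (7 - 2)) + (5 + 10) = (231 + 5) + 15 = 236 + 15 = 251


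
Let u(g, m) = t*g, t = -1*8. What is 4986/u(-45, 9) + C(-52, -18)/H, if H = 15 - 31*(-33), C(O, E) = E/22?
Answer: 527101/38060 ≈ 13.849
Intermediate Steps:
t = -8
C(O, E) = E/22 (C(O, E) = E*(1/22) = E/22)
u(g, m) = -8*g
H = 1038 (H = 15 + 1023 = 1038)
4986/u(-45, 9) + C(-52, -18)/H = 4986/((-8*(-45))) + ((1/22)*(-18))/1038 = 4986/360 - 9/11*1/1038 = 4986*(1/360) - 3/3806 = 277/20 - 3/3806 = 527101/38060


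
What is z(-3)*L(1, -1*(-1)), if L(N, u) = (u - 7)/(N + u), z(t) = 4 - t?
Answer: -21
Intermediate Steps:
L(N, u) = (-7 + u)/(N + u)
z(-3)*L(1, -1*(-1)) = (4 - 1*(-3))*((-7 - 1*(-1))/(1 - 1*(-1))) = (4 + 3)*((-7 + 1)/(1 + 1)) = 7*(-6/2) = 7*((½)*(-6)) = 7*(-3) = -21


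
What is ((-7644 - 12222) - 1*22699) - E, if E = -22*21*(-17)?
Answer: -50419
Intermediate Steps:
E = 7854 (E = -462*(-17) = 7854)
((-7644 - 12222) - 1*22699) - E = ((-7644 - 12222) - 1*22699) - 1*7854 = (-19866 - 22699) - 7854 = -42565 - 7854 = -50419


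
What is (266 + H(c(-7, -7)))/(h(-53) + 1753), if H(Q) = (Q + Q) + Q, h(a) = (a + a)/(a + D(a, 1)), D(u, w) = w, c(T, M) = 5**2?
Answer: 8866/45631 ≈ 0.19430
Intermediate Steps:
c(T, M) = 25
h(a) = 2*a/(1 + a) (h(a) = (a + a)/(a + 1) = (2*a)/(1 + a) = 2*a/(1 + a))
H(Q) = 3*Q (H(Q) = 2*Q + Q = 3*Q)
(266 + H(c(-7, -7)))/(h(-53) + 1753) = (266 + 3*25)/(2*(-53)/(1 - 53) + 1753) = (266 + 75)/(2*(-53)/(-52) + 1753) = 341/(2*(-53)*(-1/52) + 1753) = 341/(53/26 + 1753) = 341/(45631/26) = 341*(26/45631) = 8866/45631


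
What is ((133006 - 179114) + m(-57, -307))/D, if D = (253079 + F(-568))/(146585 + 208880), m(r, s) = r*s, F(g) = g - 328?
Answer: -10169498185/252183 ≈ -40326.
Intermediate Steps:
F(g) = -328 + g
D = 252183/355465 (D = (253079 + (-328 - 568))/(146585 + 208880) = (253079 - 896)/355465 = 252183*(1/355465) = 252183/355465 ≈ 0.70944)
((133006 - 179114) + m(-57, -307))/D = ((133006 - 179114) - 57*(-307))/(252183/355465) = (-46108 + 17499)*(355465/252183) = -28609*355465/252183 = -10169498185/252183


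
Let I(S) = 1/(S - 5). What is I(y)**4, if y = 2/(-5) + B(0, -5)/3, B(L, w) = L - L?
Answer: 625/531441 ≈ 0.0011760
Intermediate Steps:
B(L, w) = 0
y = -2/5 (y = 2/(-5) + 0/3 = 2*(-1/5) + 0*(1/3) = -2/5 + 0 = -2/5 ≈ -0.40000)
I(S) = 1/(-5 + S)
I(y)**4 = (1/(-5 - 2/5))**4 = (1/(-27/5))**4 = (-5/27)**4 = 625/531441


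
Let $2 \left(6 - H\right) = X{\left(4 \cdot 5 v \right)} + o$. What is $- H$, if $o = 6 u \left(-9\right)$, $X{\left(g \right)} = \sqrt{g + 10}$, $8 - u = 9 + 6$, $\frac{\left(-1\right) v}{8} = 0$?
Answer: $183 + \frac{\sqrt{10}}{2} \approx 184.58$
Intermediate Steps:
$v = 0$ ($v = \left(-8\right) 0 = 0$)
$u = -7$ ($u = 8 - \left(9 + 6\right) = 8 - 15 = -7$)
$X{\left(g \right)} = \sqrt{10 + g}$
$o = 378$ ($o = 6 \left(-7\right) \left(-9\right) = \left(-42\right) \left(-9\right) = 378$)
$H = -183 - \frac{\sqrt{10}}{2}$ ($H = 6 - \frac{\sqrt{10 + 4 \cdot 5 \cdot 0} + 378}{2} = 6 - \frac{\sqrt{10 + 20 \cdot 0} + 378}{2} = 6 - \frac{\sqrt{10 + 0} + 378}{2} = 6 - \frac{\sqrt{10} + 378}{2} = 6 - \frac{378 + \sqrt{10}}{2} = 6 - \left(189 + \frac{\sqrt{10}}{2}\right) = -183 - \frac{\sqrt{10}}{2} \approx -184.58$)
$- H = - (-183 - \frac{\sqrt{10}}{2}) = 183 + \frac{\sqrt{10}}{2}$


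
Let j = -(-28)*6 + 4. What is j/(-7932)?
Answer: -43/1983 ≈ -0.021684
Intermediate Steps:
j = 172 (j = -28*(-6) + 4 = 168 + 4 = 172)
j/(-7932) = 172/(-7932) = 172*(-1/7932) = -43/1983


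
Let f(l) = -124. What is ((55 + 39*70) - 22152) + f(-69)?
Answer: -19491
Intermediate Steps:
((55 + 39*70) - 22152) + f(-69) = ((55 + 39*70) - 22152) - 124 = ((55 + 2730) - 22152) - 124 = (2785 - 22152) - 124 = -19367 - 124 = -19491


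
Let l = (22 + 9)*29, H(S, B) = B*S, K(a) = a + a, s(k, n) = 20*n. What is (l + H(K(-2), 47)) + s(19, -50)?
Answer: -289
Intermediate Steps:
K(a) = 2*a
l = 899 (l = 31*29 = 899)
(l + H(K(-2), 47)) + s(19, -50) = (899 + 47*(2*(-2))) + 20*(-50) = (899 + 47*(-4)) - 1000 = (899 - 188) - 1000 = 711 - 1000 = -289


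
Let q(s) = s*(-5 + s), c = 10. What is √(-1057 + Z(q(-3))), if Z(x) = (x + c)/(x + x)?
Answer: I*√152106/12 ≈ 32.501*I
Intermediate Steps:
Z(x) = (10 + x)/(2*x) (Z(x) = (x + 10)/(x + x) = (10 + x)/((2*x)) = (10 + x)*(1/(2*x)) = (10 + x)/(2*x))
√(-1057 + Z(q(-3))) = √(-1057 + (10 - 3*(-5 - 3))/(2*((-3*(-5 - 3))))) = √(-1057 + (10 - 3*(-8))/(2*((-3*(-8))))) = √(-1057 + (½)*(10 + 24)/24) = √(-1057 + (½)*(1/24)*34) = √(-1057 + 17/24) = √(-25351/24) = I*√152106/12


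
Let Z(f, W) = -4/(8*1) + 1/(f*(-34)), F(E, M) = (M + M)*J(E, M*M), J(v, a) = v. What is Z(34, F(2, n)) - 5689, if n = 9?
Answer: -6577063/1156 ≈ -5689.5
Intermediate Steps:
F(E, M) = 2*E*M (F(E, M) = (M + M)*E = (2*M)*E = 2*E*M)
Z(f, W) = -½ - 1/(34*f) (Z(f, W) = -4/8 - 1/34/f = -4*⅛ - 1/(34*f) = -½ - 1/(34*f))
Z(34, F(2, n)) - 5689 = (1/34)*(-1 - 17*34)/34 - 5689 = (1/34)*(1/34)*(-1 - 578) - 5689 = (1/34)*(1/34)*(-579) - 5689 = -579/1156 - 5689 = -6577063/1156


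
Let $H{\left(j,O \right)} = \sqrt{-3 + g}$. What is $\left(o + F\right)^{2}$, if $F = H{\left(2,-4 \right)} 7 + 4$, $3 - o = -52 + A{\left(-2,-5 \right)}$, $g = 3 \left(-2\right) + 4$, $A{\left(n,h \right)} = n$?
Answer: $3476 + 854 i \sqrt{5} \approx 3476.0 + 1909.6 i$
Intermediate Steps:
$g = -2$ ($g = -6 + 4 = -2$)
$H{\left(j,O \right)} = i \sqrt{5}$ ($H{\left(j,O \right)} = \sqrt{-3 - 2} = \sqrt{-5} = i \sqrt{5}$)
$o = 57$ ($o = 3 - \left(-52 - 2\right) = 3 - -54 = 3 + 54 = 57$)
$F = 4 + 7 i \sqrt{5}$ ($F = i \sqrt{5} \cdot 7 + 4 = 7 i \sqrt{5} + 4 = 4 + 7 i \sqrt{5} \approx 4.0 + 15.652 i$)
$\left(o + F\right)^{2} = \left(57 + \left(4 + 7 i \sqrt{5}\right)\right)^{2} = \left(61 + 7 i \sqrt{5}\right)^{2}$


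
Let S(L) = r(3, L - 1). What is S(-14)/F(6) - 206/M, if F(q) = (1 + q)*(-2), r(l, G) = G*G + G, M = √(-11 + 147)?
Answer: -15 - 103*√34/34 ≈ -32.664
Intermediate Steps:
M = 2*√34 (M = √136 = 2*√34 ≈ 11.662)
r(l, G) = G + G² (r(l, G) = G² + G = G + G²)
S(L) = L*(-1 + L) (S(L) = (L - 1)*(1 + (L - 1)) = (-1 + L)*(1 + (-1 + L)) = (-1 + L)*L = L*(-1 + L))
F(q) = -2 - 2*q
S(-14)/F(6) - 206/M = (-14*(-1 - 14))/(-2 - 2*6) - 206*√34/68 = (-14*(-15))/(-2 - 12) - 103*√34/34 = 210/(-14) - 103*√34/34 = 210*(-1/14) - 103*√34/34 = -15 - 103*√34/34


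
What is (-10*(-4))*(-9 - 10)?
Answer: -760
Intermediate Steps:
(-10*(-4))*(-9 - 10) = 40*(-19) = -760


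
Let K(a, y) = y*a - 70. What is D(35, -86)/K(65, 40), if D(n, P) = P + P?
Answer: -86/1265 ≈ -0.067984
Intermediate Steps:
D(n, P) = 2*P
K(a, y) = -70 + a*y (K(a, y) = a*y - 70 = -70 + a*y)
D(35, -86)/K(65, 40) = (2*(-86))/(-70 + 65*40) = -172/(-70 + 2600) = -172/2530 = -172*1/2530 = -86/1265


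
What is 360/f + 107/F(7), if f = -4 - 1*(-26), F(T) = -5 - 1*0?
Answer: -277/55 ≈ -5.0364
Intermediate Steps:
F(T) = -5 (F(T) = -5 + 0 = -5)
f = 22 (f = -4 + 26 = 22)
360/f + 107/F(7) = 360/22 + 107/(-5) = 360*(1/22) + 107*(-⅕) = 180/11 - 107/5 = -277/55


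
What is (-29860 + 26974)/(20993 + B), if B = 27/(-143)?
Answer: -206349/1500986 ≈ -0.13748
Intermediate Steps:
B = -27/143 (B = 27*(-1/143) = -27/143 ≈ -0.18881)
(-29860 + 26974)/(20993 + B) = (-29860 + 26974)/(20993 - 27/143) = -2886/3001972/143 = -2886*143/3001972 = -206349/1500986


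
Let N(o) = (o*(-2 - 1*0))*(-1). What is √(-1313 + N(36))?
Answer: I*√1241 ≈ 35.228*I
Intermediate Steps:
N(o) = 2*o (N(o) = (o*(-2 + 0))*(-1) = (o*(-2))*(-1) = -2*o*(-1) = 2*o)
√(-1313 + N(36)) = √(-1313 + 2*36) = √(-1313 + 72) = √(-1241) = I*√1241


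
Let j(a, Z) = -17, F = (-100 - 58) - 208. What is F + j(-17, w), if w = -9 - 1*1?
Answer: -383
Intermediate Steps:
F = -366 (F = -158 - 208 = -366)
w = -10 (w = -9 - 1 = -10)
F + j(-17, w) = -366 - 17 = -383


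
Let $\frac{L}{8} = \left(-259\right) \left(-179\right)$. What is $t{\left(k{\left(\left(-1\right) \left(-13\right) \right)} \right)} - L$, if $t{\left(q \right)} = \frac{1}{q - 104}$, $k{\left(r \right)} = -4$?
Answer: $- \frac{40055905}{108} \approx -3.7089 \cdot 10^{5}$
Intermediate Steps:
$L = 370888$ ($L = 8 \left(\left(-259\right) \left(-179\right)\right) = 8 \cdot 46361 = 370888$)
$t{\left(q \right)} = \frac{1}{-104 + q}$
$t{\left(k{\left(\left(-1\right) \left(-13\right) \right)} \right)} - L = \frac{1}{-104 - 4} - 370888 = \frac{1}{-108} - 370888 = - \frac{1}{108} - 370888 = - \frac{40055905}{108}$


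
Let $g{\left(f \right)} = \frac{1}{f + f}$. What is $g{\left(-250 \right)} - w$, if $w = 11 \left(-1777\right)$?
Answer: $\frac{9773499}{500} \approx 19547.0$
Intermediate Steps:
$w = -19547$
$g{\left(f \right)} = \frac{1}{2 f}$
$g{\left(-250 \right)} - w = \frac{1}{2 \left(-250\right)} - -19547 = \frac{1}{2} \left(- \frac{1}{250}\right) + 19547 = - \frac{1}{500} + 19547 = \frac{9773499}{500}$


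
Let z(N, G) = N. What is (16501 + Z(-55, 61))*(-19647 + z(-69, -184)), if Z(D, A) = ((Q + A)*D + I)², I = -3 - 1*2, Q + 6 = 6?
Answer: -222911087316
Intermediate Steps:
Q = 0 (Q = -6 + 6 = 0)
I = -5 (I = -3 - 2 = -5)
Z(D, A) = (-5 + A*D)² (Z(D, A) = ((0 + A)*D - 5)² = (A*D - 5)² = (-5 + A*D)²)
(16501 + Z(-55, 61))*(-19647 + z(-69, -184)) = (16501 + (-5 + 61*(-55))²)*(-19647 - 69) = (16501 + (-5 - 3355)²)*(-19716) = (16501 + (-3360)²)*(-19716) = (16501 + 11289600)*(-19716) = 11306101*(-19716) = -222911087316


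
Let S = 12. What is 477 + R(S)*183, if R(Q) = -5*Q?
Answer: -10503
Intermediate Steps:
477 + R(S)*183 = 477 - 5*12*183 = 477 - 60*183 = 477 - 10980 = -10503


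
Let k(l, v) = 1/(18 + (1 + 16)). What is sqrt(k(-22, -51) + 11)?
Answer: sqrt(13510)/35 ≈ 3.3209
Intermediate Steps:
k(l, v) = 1/35 (k(l, v) = 1/(18 + 17) = 1/35)
sqrt(k(-22, -51) + 11) = sqrt(1/35 + 11) = sqrt(386/35) = sqrt(13510)/35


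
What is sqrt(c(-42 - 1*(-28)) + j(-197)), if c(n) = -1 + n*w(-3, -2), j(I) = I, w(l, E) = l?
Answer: 2*I*sqrt(39) ≈ 12.49*I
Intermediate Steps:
c(n) = -1 - 3*n (c(n) = -1 + n*(-3) = -1 - 3*n)
sqrt(c(-42 - 1*(-28)) + j(-197)) = sqrt((-1 - 3*(-42 - 1*(-28))) - 197) = sqrt((-1 - 3*(-42 + 28)) - 197) = sqrt((-1 - 3*(-14)) - 197) = sqrt((-1 + 42) - 197) = sqrt(41 - 197) = sqrt(-156) = 2*I*sqrt(39)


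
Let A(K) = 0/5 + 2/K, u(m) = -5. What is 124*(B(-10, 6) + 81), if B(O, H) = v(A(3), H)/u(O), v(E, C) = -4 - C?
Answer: 10292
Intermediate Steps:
A(K) = 2/K (A(K) = 0*(⅕) + 2/K = 0 + 2/K = 2/K)
B(O, H) = ⅘ + H/5 (B(O, H) = (-4 - H)/(-5) = (-4 - H)*(-⅕) = ⅘ + H/5)
124*(B(-10, 6) + 81) = 124*((⅘ + (⅕)*6) + 81) = 124*((⅘ + 6/5) + 81) = 124*(2 + 81) = 124*83 = 10292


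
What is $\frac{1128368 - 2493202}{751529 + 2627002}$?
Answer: $- \frac{1364834}{3378531} \approx -0.40397$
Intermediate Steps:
$\frac{1128368 - 2493202}{751529 + 2627002} = - \frac{1364834}{3378531}$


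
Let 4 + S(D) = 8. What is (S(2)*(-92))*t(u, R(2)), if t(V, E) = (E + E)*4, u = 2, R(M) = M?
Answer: -5888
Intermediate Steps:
S(D) = 4 (S(D) = -4 + 8 = 4)
t(V, E) = 8*E (t(V, E) = (2*E)*4 = 8*E)
(S(2)*(-92))*t(u, R(2)) = (4*(-92))*(8*2) = -368*16 = -5888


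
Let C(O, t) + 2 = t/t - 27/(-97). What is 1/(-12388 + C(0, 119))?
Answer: -97/1201706 ≈ -8.0719e-5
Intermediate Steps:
C(O, t) = -70/97 (C(O, t) = -2 + (t/t - 27/(-97)) = -2 + (1 - 27*(-1/97)) = -2 + (1 + 27/97) = -2 + 124/97 = -70/97)
1/(-12388 + C(0, 119)) = 1/(-12388 - 70/97) = 1/(-1201706/97) = -97/1201706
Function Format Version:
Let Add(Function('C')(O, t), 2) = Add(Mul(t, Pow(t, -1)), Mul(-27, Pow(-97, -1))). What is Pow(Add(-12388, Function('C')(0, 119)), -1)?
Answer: Rational(-97, 1201706) ≈ -8.0719e-5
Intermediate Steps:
Function('C')(O, t) = Rational(-70, 97) (Function('C')(O, t) = Add(-2, Add(Mul(t, Pow(t, -1)), Mul(-27, Pow(-97, -1)))) = Add(-2, Add(1, Mul(-27, Rational(-1, 97)))) = Add(-2, Add(1, Rational(27, 97))) = Add(-2, Rational(124, 97)) = Rational(-70, 97))
Pow(Add(-12388, Function('C')(0, 119)), -1) = Pow(Add(-12388, Rational(-70, 97)), -1) = Pow(Rational(-1201706, 97), -1) = Rational(-97, 1201706)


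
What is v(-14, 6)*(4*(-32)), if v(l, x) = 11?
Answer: -1408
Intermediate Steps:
v(-14, 6)*(4*(-32)) = 11*(4*(-32)) = 11*(-128) = -1408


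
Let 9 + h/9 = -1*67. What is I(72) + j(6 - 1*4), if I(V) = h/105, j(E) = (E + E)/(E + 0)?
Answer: -158/35 ≈ -4.5143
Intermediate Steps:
h = -684 (h = -81 + 9*(-1*67) = -81 + 9*(-67) = -81 - 603 = -684)
j(E) = 2 (j(E) = (2*E)/E = 2)
I(V) = -228/35 (I(V) = -684/105 = -684*1/105 = -228/35)
I(72) + j(6 - 1*4) = -228/35 + 2 = -158/35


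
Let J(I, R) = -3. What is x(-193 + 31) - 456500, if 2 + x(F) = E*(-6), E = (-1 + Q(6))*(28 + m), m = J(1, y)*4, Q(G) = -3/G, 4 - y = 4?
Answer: -456358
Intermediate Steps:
y = 0 (y = 4 - 1*4 = 4 - 4 = 0)
m = -12 (m = -3*4 = -12)
E = -24 (E = (-1 - 3/6)*(28 - 12) = (-1 - 3*⅙)*16 = (-1 - ½)*16 = -3/2*16 = -24)
x(F) = 142 (x(F) = -2 - 24*(-6) = -2 + 144 = 142)
x(-193 + 31) - 456500 = 142 - 456500 = -456358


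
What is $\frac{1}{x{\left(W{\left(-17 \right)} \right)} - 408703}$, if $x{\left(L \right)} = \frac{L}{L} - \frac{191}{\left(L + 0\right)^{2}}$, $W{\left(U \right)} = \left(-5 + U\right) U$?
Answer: $- \frac{139876}{57167601143} \approx -2.4468 \cdot 10^{-6}$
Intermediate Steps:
$W{\left(U \right)} = U \left(-5 + U\right)$
$x{\left(L \right)} = 1 - \frac{191}{L^{2}}$
$\frac{1}{x{\left(W{\left(-17 \right)} \right)} - 408703} = \frac{1}{\left(1 - \frac{191}{289 \left(-5 - 17\right)^{2}}\right) - 408703} = \frac{1}{\left(1 - \frac{191}{139876}\right) - 408703} = \frac{1}{\frac{139685}{139876} - 408703} = \frac{1}{- \frac{57167601143}{139876}} = - \frac{139876}{57167601143}$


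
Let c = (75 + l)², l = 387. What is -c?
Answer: -213444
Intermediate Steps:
c = 213444 (c = (75 + 387)² = 462² = 213444)
-c = -1*213444 = -213444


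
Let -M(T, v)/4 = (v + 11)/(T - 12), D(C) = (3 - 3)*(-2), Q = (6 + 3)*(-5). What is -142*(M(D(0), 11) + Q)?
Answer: 16046/3 ≈ 5348.7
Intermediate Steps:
Q = -45 (Q = 9*(-5) = -45)
D(C) = 0 (D(C) = 0*(-2) = 0)
M(T, v) = -4*(11 + v)/(-12 + T) (M(T, v) = -4*(v + 11)/(T - 12) = -4*(11 + v)/(-12 + T))
-142*(M(D(0), 11) + Q) = -142*(4*(-11 - 1*11)/(-12 + 0) - 45) = -142*(4*(-11 - 11)/(-12) - 45) = -142*(4*(-1/12)*(-22) - 45) = -142*(22/3 - 45) = -142*(-113/3) = 16046/3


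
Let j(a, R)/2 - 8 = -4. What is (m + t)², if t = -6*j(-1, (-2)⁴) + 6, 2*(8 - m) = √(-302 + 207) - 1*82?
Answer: (14 - I*√95)²/4 ≈ 25.25 - 68.228*I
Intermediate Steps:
j(a, R) = 8 (j(a, R) = 16 + 2*(-4) = 16 - 8 = 8)
m = 49 - I*√95/2 (m = 8 - (√(-302 + 207) - 1*82)/2 = 8 - (√(-95) - 82)/2 = 8 - (I*√95 - 82)/2 = 8 - (-82 + I*√95)/2 = 8 + (41 - I*√95/2) = 49 - I*√95/2 ≈ 49.0 - 4.8734*I)
t = -42 (t = -6*8 + 6 = -48 + 6 = -42)
(m + t)² = ((49 - I*√95/2) - 42)² = (7 - I*√95/2)²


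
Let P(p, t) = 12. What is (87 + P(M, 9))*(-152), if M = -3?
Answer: -15048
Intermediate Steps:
(87 + P(M, 9))*(-152) = (87 + 12)*(-152) = 99*(-152) = -15048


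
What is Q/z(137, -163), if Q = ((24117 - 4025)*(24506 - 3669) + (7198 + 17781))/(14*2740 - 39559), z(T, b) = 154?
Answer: -418681983/184646 ≈ -2267.5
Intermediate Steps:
Q = -418681983/1199 (Q = (20092*20837 + 24979)/(38360 - 39559) = (418657004 + 24979)/(-1199) = 418681983*(-1/1199) = -418681983/1199 ≈ -3.4919e+5)
Q/z(137, -163) = -418681983/1199/154 = -418681983/1199*1/154 = -418681983/184646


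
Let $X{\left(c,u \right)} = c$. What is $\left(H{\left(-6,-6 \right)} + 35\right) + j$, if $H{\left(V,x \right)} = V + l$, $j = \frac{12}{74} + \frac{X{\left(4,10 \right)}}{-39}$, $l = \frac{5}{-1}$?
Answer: $\frac{34718}{1443} \approx 24.06$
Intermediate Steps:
$l = -5$ ($l = 5 \left(-1\right) = -5$)
$j = \frac{86}{1443}$ ($j = \frac{12}{74} + \frac{4}{-39} = 12 \cdot \frac{1}{74} + 4 \left(- \frac{1}{39}\right) = \frac{6}{37} - \frac{4}{39} = \frac{86}{1443} \approx 0.059598$)
$H{\left(V,x \right)} = -5 + V$ ($H{\left(V,x \right)} = V - 5 = -5 + V$)
$\left(H{\left(-6,-6 \right)} + 35\right) + j = \left(\left(-5 - 6\right) + 35\right) + \frac{86}{1443} = \left(-11 + 35\right) + \frac{86}{1443} = 24 + \frac{86}{1443} = \frac{34718}{1443}$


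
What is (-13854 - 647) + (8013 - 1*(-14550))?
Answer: 8062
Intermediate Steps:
(-13854 - 647) + (8013 - 1*(-14550)) = -14501 + (8013 + 14550) = -14501 + 22563 = 8062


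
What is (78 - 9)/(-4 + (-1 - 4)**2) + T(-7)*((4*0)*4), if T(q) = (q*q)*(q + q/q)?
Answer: 23/7 ≈ 3.2857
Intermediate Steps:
T(q) = q**2*(1 + q) (T(q) = q**2*(q + 1) = q**2*(1 + q))
(78 - 9)/(-4 + (-1 - 4)**2) + T(-7)*((4*0)*4) = (78 - 9)/(-4 + (-1 - 4)**2) + ((-7)**2*(1 - 7))*((4*0)*4) = 69/(-4 + (-5)**2) + (49*(-6))*(0*4) = 69/(-4 + 25) - 294*0 = 69/21 + 0 = 69*(1/21) + 0 = 23/7 + 0 = 23/7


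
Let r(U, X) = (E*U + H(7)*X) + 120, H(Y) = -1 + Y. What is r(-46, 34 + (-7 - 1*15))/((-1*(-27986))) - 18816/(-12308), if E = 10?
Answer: 65410754/43056461 ≈ 1.5192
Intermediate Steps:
r(U, X) = 120 + 6*X + 10*U (r(U, X) = (10*U + (-1 + 7)*X) + 120 = (10*U + 6*X) + 120 = (6*X + 10*U) + 120 = 120 + 6*X + 10*U)
r(-46, 34 + (-7 - 1*15))/((-1*(-27986))) - 18816/(-12308) = (120 + 6*(34 + (-7 - 1*15)) + 10*(-46))/((-1*(-27986))) - 18816/(-12308) = (120 + 6*(34 + (-7 - 15)) - 460)/27986 - 18816*(-1/12308) = (120 + 6*(34 - 22) - 460)*(1/27986) + 4704/3077 = (120 + 6*12 - 460)*(1/27986) + 4704/3077 = (120 + 72 - 460)*(1/27986) + 4704/3077 = -268*1/27986 + 4704/3077 = -134/13993 + 4704/3077 = 65410754/43056461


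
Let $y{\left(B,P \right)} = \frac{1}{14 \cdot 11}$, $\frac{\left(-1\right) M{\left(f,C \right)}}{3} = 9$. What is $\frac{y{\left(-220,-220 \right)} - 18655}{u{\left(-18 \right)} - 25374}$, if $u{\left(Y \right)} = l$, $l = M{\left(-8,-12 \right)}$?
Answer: $\frac{957623}{1303918} \approx 0.73442$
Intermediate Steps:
$M{\left(f,C \right)} = -27$ ($M{\left(f,C \right)} = \left(-3\right) 9 = -27$)
$y{\left(B,P \right)} = \frac{1}{154}$
$l = -27$
$u{\left(Y \right)} = -27$
$\frac{y{\left(-220,-220 \right)} - 18655}{u{\left(-18 \right)} - 25374} = \frac{\frac{1}{154} - 18655}{-27 - 25374} = - \frac{2872869}{154 \left(-25401\right)} = \left(- \frac{2872869}{154}\right) \left(- \frac{1}{25401}\right) = \frac{957623}{1303918}$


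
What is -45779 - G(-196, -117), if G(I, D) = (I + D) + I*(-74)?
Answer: -59970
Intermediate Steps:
G(I, D) = D - 73*I (G(I, D) = (D + I) - 74*I = D - 73*I)
-45779 - G(-196, -117) = -45779 - (-117 - 73*(-196)) = -45779 - (-117 + 14308) = -45779 - 1*14191 = -45779 - 14191 = -59970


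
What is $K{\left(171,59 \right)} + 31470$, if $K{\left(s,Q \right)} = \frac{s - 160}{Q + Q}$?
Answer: $\frac{3713471}{118} \approx 31470.0$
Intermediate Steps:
$K{\left(s,Q \right)} = \frac{-160 + s}{2 Q}$
$K{\left(171,59 \right)} + 31470 = \frac{-160 + 171}{2 \cdot 59} + 31470 = \frac{1}{2} \cdot \frac{1}{59} \cdot 11 + 31470 = \frac{11}{118} + 31470 = \frac{3713471}{118}$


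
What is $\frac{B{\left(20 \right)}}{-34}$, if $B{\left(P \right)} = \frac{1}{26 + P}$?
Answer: $- \frac{1}{1564} \approx -0.00063939$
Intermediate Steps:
$\frac{B{\left(20 \right)}}{-34} = \frac{1}{\left(26 + 20\right) \left(-34\right)} = \frac{1}{46} \left(- \frac{1}{34}\right) = - \frac{1}{1564}$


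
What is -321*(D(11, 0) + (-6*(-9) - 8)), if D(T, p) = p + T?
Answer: -18297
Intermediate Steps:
D(T, p) = T + p
-321*(D(11, 0) + (-6*(-9) - 8)) = -321*((11 + 0) + (-6*(-9) - 8)) = -321*(11 + (54 - 8)) = -321*(11 + 46) = -321*57 = -18297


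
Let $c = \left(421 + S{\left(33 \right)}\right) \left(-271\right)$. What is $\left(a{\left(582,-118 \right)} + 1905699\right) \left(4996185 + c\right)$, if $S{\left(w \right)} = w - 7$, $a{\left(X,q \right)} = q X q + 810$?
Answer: $48800580868296$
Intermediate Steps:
$a{\left(X,q \right)} = 810 + X q^{2}$ ($a{\left(X,q \right)} = X q q + 810 = X q^{2} + 810 = 810 + X q^{2}$)
$S{\left(w \right)} = -7 + w$
$c = -121137$ ($c = \left(421 + \left(-7 + 33\right)\right) \left(-271\right) = \left(421 + 26\right) \left(-271\right) = 447 \left(-271\right) = -121137$)
$\left(a{\left(582,-118 \right)} + 1905699\right) \left(4996185 + c\right) = \left(\left(810 + 582 \left(-118\right)^{2}\right) + 1905699\right) \left(4996185 - 121137\right) = \left(\left(810 + 582 \cdot 13924\right) + 1905699\right) 4875048 = \left(\left(810 + 8103768\right) + 1905699\right) 4875048 = \left(8104578 + 1905699\right) 4875048 = 10010277 \cdot 4875048 = 48800580868296$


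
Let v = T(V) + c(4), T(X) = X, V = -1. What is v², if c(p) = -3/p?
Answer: 49/16 ≈ 3.0625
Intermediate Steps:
v = -7/4 (v = -1 - 3/4 = -1 - 3*¼ = -1 - ¾ = -7/4 ≈ -1.7500)
v² = (-7/4)² = 49/16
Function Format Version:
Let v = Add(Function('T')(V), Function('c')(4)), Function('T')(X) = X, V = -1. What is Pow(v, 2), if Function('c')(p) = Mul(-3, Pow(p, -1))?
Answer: Rational(49, 16) ≈ 3.0625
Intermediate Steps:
v = Rational(-7, 4) (v = Add(-1, Mul(-3, Pow(4, -1))) = Add(-1, Mul(-3, Rational(1, 4))) = Add(-1, Rational(-3, 4)) = Rational(-7, 4) ≈ -1.7500)
Pow(v, 2) = Pow(Rational(-7, 4), 2) = Rational(49, 16)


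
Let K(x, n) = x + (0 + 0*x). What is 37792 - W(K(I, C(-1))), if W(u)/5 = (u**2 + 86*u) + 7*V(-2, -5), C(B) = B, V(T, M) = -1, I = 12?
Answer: 31947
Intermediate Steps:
K(x, n) = x (K(x, n) = x + (0 + 0) = x + 0 = x)
W(u) = -35 + 5*u**2 + 430*u (W(u) = 5*((u**2 + 86*u) + 7*(-1)) = 5*((u**2 + 86*u) - 7) = 5*(-7 + u**2 + 86*u) = -35 + 5*u**2 + 430*u)
37792 - W(K(I, C(-1))) = 37792 - (-35 + 5*12**2 + 430*12) = 37792 - (-35 + 5*144 + 5160) = 37792 - (-35 + 720 + 5160) = 37792 - 1*5845 = 37792 - 5845 = 31947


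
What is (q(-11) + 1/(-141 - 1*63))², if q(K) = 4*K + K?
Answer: 125910841/41616 ≈ 3025.5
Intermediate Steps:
q(K) = 5*K
(q(-11) + 1/(-141 - 1*63))² = (5*(-11) + 1/(-141 - 1*63))² = (-55 + 1/(-141 - 63))² = (-55 + 1/(-204))² = (-55 - 1/204)² = (-11221/204)² = 125910841/41616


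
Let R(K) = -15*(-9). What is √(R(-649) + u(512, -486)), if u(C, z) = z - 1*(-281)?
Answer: I*√70 ≈ 8.3666*I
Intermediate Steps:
u(C, z) = 281 + z (u(C, z) = z + 281 = 281 + z)
R(K) = 135
√(R(-649) + u(512, -486)) = √(135 + (281 - 486)) = √(135 - 205) = √(-70) = I*√70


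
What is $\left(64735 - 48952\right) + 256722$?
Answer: $272505$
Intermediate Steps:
$\left(64735 - 48952\right) + 256722 = 15783 + 256722 = 272505$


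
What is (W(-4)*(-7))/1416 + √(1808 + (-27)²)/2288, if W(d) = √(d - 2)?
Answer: √2537/2288 - 7*I*√6/1416 ≈ 0.022014 - 0.012109*I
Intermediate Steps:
W(d) = √(-2 + d)
(W(-4)*(-7))/1416 + √(1808 + (-27)²)/2288 = (√(-2 - 4)*(-7))/1416 + √(1808 + (-27)²)/2288 = (√(-6)*(-7))*(1/1416) + √(1808 + 729)*(1/2288) = ((I*√6)*(-7))*(1/1416) + √2537*(1/2288) = -7*I*√6*(1/1416) + √2537/2288 = -7*I*√6/1416 + √2537/2288 = √2537/2288 - 7*I*√6/1416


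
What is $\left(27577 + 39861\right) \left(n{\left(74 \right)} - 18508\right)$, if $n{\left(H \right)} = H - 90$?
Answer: $-1249221512$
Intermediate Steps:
$n{\left(H \right)} = -90 + H$
$\left(27577 + 39861\right) \left(n{\left(74 \right)} - 18508\right) = \left(27577 + 39861\right) \left(\left(-90 + 74\right) - 18508\right) = 67438 \left(-16 - 18508\right) = 67438 \left(-18524\right) = -1249221512$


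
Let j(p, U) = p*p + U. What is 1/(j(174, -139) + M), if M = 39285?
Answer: 1/69422 ≈ 1.4405e-5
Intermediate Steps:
j(p, U) = U + p**2 (j(p, U) = p**2 + U = U + p**2)
1/(j(174, -139) + M) = 1/((-139 + 174**2) + 39285) = 1/((-139 + 30276) + 39285) = 1/(30137 + 39285) = 1/69422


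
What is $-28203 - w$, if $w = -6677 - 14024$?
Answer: $-7502$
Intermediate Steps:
$w = -20701$
$-28203 - w = -28203 - -20701 = -28203 + 20701 = -7502$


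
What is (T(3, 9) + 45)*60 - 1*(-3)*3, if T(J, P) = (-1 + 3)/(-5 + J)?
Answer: 2649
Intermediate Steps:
T(J, P) = 2/(-5 + J)
(T(3, 9) + 45)*60 - 1*(-3)*3 = (2/(-5 + 3) + 45)*60 - 1*(-3)*3 = (2/(-2) + 45)*60 + 3*3 = (2*(-1/2) + 45)*60 + 9 = (-1 + 45)*60 + 9 = 44*60 + 9 = 2640 + 9 = 2649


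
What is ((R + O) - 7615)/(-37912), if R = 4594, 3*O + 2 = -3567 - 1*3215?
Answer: 15847/113736 ≈ 0.13933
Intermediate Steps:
O = -6784/3 (O = -⅔ + (-3567 - 1*3215)/3 = -⅔ + (-3567 - 3215)/3 = -⅔ + (⅓)*(-6782) = -⅔ - 6782/3 = -6784/3 ≈ -2261.3)
((R + O) - 7615)/(-37912) = ((4594 - 6784/3) - 7615)/(-37912) = (6998/3 - 7615)*(-1/37912) = -15847/3*(-1/37912) = 15847/113736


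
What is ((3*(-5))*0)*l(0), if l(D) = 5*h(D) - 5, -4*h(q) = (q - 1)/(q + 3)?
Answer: 0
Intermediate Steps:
h(q) = -(-1 + q)/(4*(3 + q)) (h(q) = -(q - 1)/(4*(q + 3)) = -(-1 + q)/(4*(3 + q)))
l(D) = -5 + 5*(1 - D)/(4*(3 + D)) (l(D) = 5*((1 - D)/(4*(3 + D))) - 5 = 5*(1 - D)/(4*(3 + D)) - 5 = -5 + 5*(1 - D)/(4*(3 + D)))
((3*(-5))*0)*l(0) = ((3*(-5))*0)*(5*(-11 - 5*0)/(4*(3 + 0))) = (-15*0)*((5/4)*(-11 + 0)/3) = 0*((5/4)*(1/3)*(-11)) = 0*(-55/12) = 0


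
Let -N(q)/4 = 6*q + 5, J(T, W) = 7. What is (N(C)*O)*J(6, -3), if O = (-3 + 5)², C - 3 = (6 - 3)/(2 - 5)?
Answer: -1904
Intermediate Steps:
C = 2 (C = 3 + (6 - 3)/(2 - 5) = 3 + 3/(-3) = 3 + 3*(-⅓) = 3 - 1 = 2)
O = 4 (O = 2² = 4)
N(q) = -20 - 24*q (N(q) = -4*(6*q + 5) = -4*(5 + 6*q) = -20 - 24*q)
(N(C)*O)*J(6, -3) = ((-20 - 24*2)*4)*7 = ((-20 - 48)*4)*7 = -68*4*7 = -272*7 = -1904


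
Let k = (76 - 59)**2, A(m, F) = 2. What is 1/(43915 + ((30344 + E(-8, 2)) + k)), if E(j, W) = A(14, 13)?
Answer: 1/74550 ≈ 1.3414e-5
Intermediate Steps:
E(j, W) = 2
k = 289 (k = 17**2 = 289)
1/(43915 + ((30344 + E(-8, 2)) + k)) = 1/(43915 + ((30344 + 2) + 289)) = 1/(43915 + (30346 + 289)) = 1/(43915 + 30635) = 1/74550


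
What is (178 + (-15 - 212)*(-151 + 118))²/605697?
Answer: 58813561/605697 ≈ 97.101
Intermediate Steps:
(178 + (-15 - 212)*(-151 + 118))²/605697 = (178 - 227*(-33))²*(1/605697) = (178 + 7491)²*(1/605697) = 7669²*(1/605697) = 58813561*(1/605697) = 58813561/605697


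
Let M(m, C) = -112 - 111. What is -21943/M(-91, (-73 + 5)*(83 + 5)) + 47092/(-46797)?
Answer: 1016365055/10435731 ≈ 97.393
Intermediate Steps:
M(m, C) = -223
-21943/M(-91, (-73 + 5)*(83 + 5)) + 47092/(-46797) = -21943/(-223) + 47092/(-46797) = -21943*(-1/223) + 47092*(-1/46797) = 21943/223 - 47092/46797 = 1016365055/10435731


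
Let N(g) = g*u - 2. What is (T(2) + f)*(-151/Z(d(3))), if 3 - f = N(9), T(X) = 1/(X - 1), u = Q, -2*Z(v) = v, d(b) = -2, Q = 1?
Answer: 453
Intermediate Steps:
Z(v) = -v/2
u = 1
T(X) = 1/(-1 + X)
N(g) = -2 + g (N(g) = g*1 - 2 = g - 2 = -2 + g)
f = -4 (f = 3 - (-2 + 9) = 3 - 1*7 = 3 - 7 = -4)
(T(2) + f)*(-151/Z(d(3))) = (1/(-1 + 2) - 4)*(-151/((-½*(-2)))) = (1/1 - 4)*(-151/1) = (1 - 4)*(-151*1) = -3*(-151) = 453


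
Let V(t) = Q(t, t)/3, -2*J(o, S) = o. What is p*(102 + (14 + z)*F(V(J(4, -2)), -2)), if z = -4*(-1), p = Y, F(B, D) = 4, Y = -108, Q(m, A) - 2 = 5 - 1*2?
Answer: -18792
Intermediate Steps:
J(o, S) = -o/2
Q(m, A) = 5 (Q(m, A) = 2 + (5 - 1*2) = 2 + (5 - 2) = 2 + 3 = 5)
V(t) = 5/3
p = -108
z = 4
p*(102 + (14 + z)*F(V(J(4, -2)), -2)) = -108*(102 + (14 + 4)*4) = -108*(102 + 18*4) = -108*(102 + 72) = -108*174 = -18792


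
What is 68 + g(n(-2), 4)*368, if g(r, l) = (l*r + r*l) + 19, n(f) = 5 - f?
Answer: 27668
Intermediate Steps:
g(r, l) = 19 + 2*l*r (g(r, l) = (l*r + l*r) + 19 = 2*l*r + 19 = 19 + 2*l*r)
68 + g(n(-2), 4)*368 = 68 + (19 + 2*4*(5 - 1*(-2)))*368 = 68 + (19 + 2*4*(5 + 2))*368 = 68 + (19 + 2*4*7)*368 = 68 + (19 + 56)*368 = 68 + 75*368 = 68 + 27600 = 27668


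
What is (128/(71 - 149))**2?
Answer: 4096/1521 ≈ 2.6930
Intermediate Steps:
(128/(71 - 149))**2 = (128/(-78))**2 = (128*(-1/78))**2 = (-64/39)**2 = 4096/1521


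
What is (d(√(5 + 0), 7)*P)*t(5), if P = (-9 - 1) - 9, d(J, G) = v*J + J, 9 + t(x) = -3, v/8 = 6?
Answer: 11172*√5 ≈ 24981.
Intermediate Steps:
v = 48 (v = 8*6 = 48)
t(x) = -12 (t(x) = -9 - 3 = -12)
d(J, G) = 49*J (d(J, G) = 48*J + J = 49*J)
P = -19 (P = -10 - 9 = -19)
(d(√(5 + 0), 7)*P)*t(5) = ((49*√(5 + 0))*(-19))*(-12) = ((49*√5)*(-19))*(-12) = -931*√5*(-12) = 11172*√5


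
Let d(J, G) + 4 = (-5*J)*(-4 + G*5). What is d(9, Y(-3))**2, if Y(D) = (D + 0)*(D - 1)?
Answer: 6370576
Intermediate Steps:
Y(D) = D*(-1 + D)
d(J, G) = -4 - 5*J*(-4 + 5*G) (d(J, G) = -4 + (-5*J)*(-4 + G*5) = -4 + (-5*J)*(-4 + 5*G) = -4 - 5*J*(-4 + 5*G))
d(9, Y(-3))**2 = (-4 + 20*9 - 25*(-3*(-1 - 3))*9)**2 = (-4 + 180 - 25*(-3*(-4))*9)**2 = (-4 + 180 - 25*12*9)**2 = (-4 + 180 - 2700)**2 = (-2524)**2 = 6370576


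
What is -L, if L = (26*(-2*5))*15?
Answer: 3900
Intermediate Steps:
L = -3900 (L = (26*(-10))*15 = -260*15 = -3900)
-L = -1*(-3900) = 3900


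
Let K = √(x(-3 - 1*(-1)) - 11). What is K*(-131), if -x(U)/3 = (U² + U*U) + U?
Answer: -131*I*√29 ≈ -705.46*I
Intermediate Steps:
x(U) = -6*U² - 3*U (x(U) = -3*((U² + U*U) + U) = -3*((U² + U²) + U) = -3*(2*U² + U) = -3*(U + 2*U²) = -6*U² - 3*U)
K = I*√29 (K = √(-3*(-3 - 1*(-1))*(1 + 2*(-3 - 1*(-1))) - 11) = √(-3*(-3 + 1)*(1 + 2*(-3 + 1)) - 11) = √(-3*(-2)*(1 + 2*(-2)) - 11) = √(-3*(-2)*(1 - 4) - 11) = √(-3*(-2)*(-3) - 11) = √(-18 - 11) = √(-29) = I*√29 ≈ 5.3852*I)
K*(-131) = (I*√29)*(-131) = -131*I*√29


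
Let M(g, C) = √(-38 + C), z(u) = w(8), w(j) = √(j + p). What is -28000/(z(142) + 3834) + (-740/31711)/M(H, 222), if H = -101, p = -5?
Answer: -35784000/4899851 - 185*√46/729353 + 28000*√3/14699553 ≈ -7.3015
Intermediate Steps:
w(j) = √(-5 + j) (w(j) = √(j - 5) = √(-5 + j))
z(u) = √3 (z(u) = √(-5 + 8) = √3)
-28000/(z(142) + 3834) + (-740/31711)/M(H, 222) = -28000/(√3 + 3834) + (-740/31711)/(√(-38 + 222)) = -28000/(3834 + √3) + (-740*1/31711)/(√184) = -28000/(3834 + √3) - 740*√46/92/31711 = -28000/(3834 + √3) - 185*√46/729353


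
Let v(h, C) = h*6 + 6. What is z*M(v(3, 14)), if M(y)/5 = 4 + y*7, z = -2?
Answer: -1720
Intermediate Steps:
v(h, C) = 6 + 6*h (v(h, C) = 6*h + 6 = 6 + 6*h)
M(y) = 20 + 35*y (M(y) = 5*(4 + y*7) = 5*(4 + 7*y) = 20 + 35*y)
z*M(v(3, 14)) = -2*(20 + 35*(6 + 6*3)) = -2*(20 + 35*(6 + 18)) = -2*(20 + 35*24) = -2*(20 + 840) = -2*860 = -1720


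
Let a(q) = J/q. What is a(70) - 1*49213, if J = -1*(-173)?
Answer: -3444737/70 ≈ -49211.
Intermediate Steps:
J = 173
a(q) = 173/q
a(70) - 1*49213 = 173/70 - 1*49213 = 173*(1/70) - 49213 = 173/70 - 49213 = -3444737/70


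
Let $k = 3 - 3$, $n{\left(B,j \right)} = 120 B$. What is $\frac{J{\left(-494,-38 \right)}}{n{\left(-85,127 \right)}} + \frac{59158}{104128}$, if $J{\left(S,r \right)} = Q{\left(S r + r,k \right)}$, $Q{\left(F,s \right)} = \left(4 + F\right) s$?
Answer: $\frac{29579}{52064} \approx 0.56813$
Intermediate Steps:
$k = 0$ ($k = 3 - 3 = 0$)
$Q{\left(F,s \right)} = s \left(4 + F\right)$
$J{\left(S,r \right)} = 0$ ($J{\left(S,r \right)} = 0 \left(4 + \left(S r + r\right)\right) = 0 \left(4 + \left(r + S r\right)\right) = 0 \left(4 + r + S r\right) = 0$)
$\frac{J{\left(-494,-38 \right)}}{n{\left(-85,127 \right)}} + \frac{59158}{104128} = \frac{0}{120 \left(-85\right)} + \frac{59158}{104128} = \frac{0}{-10200} + 59158 \cdot \frac{1}{104128} = 0 \left(- \frac{1}{10200}\right) + \frac{29579}{52064} = 0 + \frac{29579}{52064} = \frac{29579}{52064}$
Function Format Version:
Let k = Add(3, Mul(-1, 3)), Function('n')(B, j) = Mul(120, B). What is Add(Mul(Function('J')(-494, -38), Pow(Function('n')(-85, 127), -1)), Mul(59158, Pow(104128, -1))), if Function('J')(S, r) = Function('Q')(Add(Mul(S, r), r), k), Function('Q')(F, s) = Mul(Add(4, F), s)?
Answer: Rational(29579, 52064) ≈ 0.56813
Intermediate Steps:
k = 0 (k = Add(3, -3) = 0)
Function('Q')(F, s) = Mul(s, Add(4, F))
Function('J')(S, r) = 0 (Function('J')(S, r) = Mul(0, Add(4, Add(Mul(S, r), r))) = Mul(0, Add(4, Add(r, Mul(S, r)))) = Mul(0, Add(4, r, Mul(S, r))) = 0)
Add(Mul(Function('J')(-494, -38), Pow(Function('n')(-85, 127), -1)), Mul(59158, Pow(104128, -1))) = Add(Mul(0, Pow(Mul(120, -85), -1)), Mul(59158, Pow(104128, -1))) = Add(Mul(0, Pow(-10200, -1)), Mul(59158, Rational(1, 104128))) = Add(Mul(0, Rational(-1, 10200)), Rational(29579, 52064)) = Add(0, Rational(29579, 52064)) = Rational(29579, 52064)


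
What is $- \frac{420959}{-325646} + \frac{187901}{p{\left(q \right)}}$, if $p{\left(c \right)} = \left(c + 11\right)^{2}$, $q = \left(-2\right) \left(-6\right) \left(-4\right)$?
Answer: $\frac{61765501917}{445809374} \approx 138.55$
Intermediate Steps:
$q = -48$ ($q = 12 \left(-4\right) = -48$)
$p{\left(c \right)} = \left(11 + c\right)^{2}$
$- \frac{420959}{-325646} + \frac{187901}{p{\left(q \right)}} = - \frac{420959}{-325646} + \frac{187901}{\left(11 - 48\right)^{2}} = \left(-420959\right) \left(- \frac{1}{325646}\right) + \frac{187901}{\left(-37\right)^{2}} = \frac{420959}{325646} + \frac{187901}{1369} = \frac{61765501917}{445809374}$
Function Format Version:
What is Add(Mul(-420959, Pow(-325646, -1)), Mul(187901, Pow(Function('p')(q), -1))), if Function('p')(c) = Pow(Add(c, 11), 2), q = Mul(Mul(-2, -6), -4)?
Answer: Rational(61765501917, 445809374) ≈ 138.55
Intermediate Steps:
q = -48 (q = Mul(12, -4) = -48)
Function('p')(c) = Pow(Add(11, c), 2)
Add(Mul(-420959, Pow(-325646, -1)), Mul(187901, Pow(Function('p')(q), -1))) = Add(Mul(-420959, Pow(-325646, -1)), Mul(187901, Pow(Pow(Add(11, -48), 2), -1))) = Add(Mul(-420959, Rational(-1, 325646)), Mul(187901, Pow(Pow(-37, 2), -1))) = Add(Rational(420959, 325646), Mul(187901, Pow(1369, -1))) = Add(Rational(420959, 325646), Mul(187901, Rational(1, 1369))) = Add(Rational(420959, 325646), Rational(187901, 1369)) = Rational(61765501917, 445809374)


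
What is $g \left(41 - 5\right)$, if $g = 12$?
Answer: $432$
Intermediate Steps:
$g \left(41 - 5\right) = 12 \left(41 - 5\right) = 12 \cdot 36 = 432$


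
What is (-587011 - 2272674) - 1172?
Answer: -2860857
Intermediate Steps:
(-587011 - 2272674) - 1172 = -2859685 - 1172 = -2860857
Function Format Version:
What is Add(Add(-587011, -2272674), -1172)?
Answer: -2860857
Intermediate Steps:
Add(Add(-587011, -2272674), -1172) = Add(-2859685, -1172) = -2860857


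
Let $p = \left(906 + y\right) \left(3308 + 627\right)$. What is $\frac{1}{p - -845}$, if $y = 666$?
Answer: $\frac{1}{6186665} \approx 1.6164 \cdot 10^{-7}$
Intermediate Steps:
$p = 6185820$ ($p = \left(906 + 666\right) \left(3308 + 627\right) = 1572 \cdot 3935 = 6185820$)
$\frac{1}{p - -845} = \frac{1}{6185820 - -845} = \frac{1}{6185820 + 845} = \frac{1}{6186665}$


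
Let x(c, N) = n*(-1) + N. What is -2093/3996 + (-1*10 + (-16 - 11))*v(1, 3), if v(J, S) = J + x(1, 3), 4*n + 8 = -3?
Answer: -500047/1998 ≈ -250.27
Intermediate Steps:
n = -11/4 (n = -2 + (1/4)*(-3) = -2 - 3/4 = -11/4 ≈ -2.7500)
x(c, N) = 11/4 + N (x(c, N) = -11/4*(-1) + N = 11/4 + N)
v(J, S) = 23/4 + J (v(J, S) = J + (11/4 + 3) = J + 23/4 = 23/4 + J)
-2093/3996 + (-1*10 + (-16 - 11))*v(1, 3) = -2093/3996 + (-1*10 + (-16 - 11))*(23/4 + 1) = -2093*1/3996 + (-10 - 27)*(27/4) = -2093/3996 - 37*27/4 = -2093/3996 - 999/4 = -500047/1998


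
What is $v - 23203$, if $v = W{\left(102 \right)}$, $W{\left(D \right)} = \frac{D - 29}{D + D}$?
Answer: $- \frac{4733339}{204} \approx -23203.0$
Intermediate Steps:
$W{\left(D \right)} = \frac{-29 + D}{2 D}$
$v = \frac{73}{204}$ ($v = \frac{-29 + 102}{2 \cdot 102} = \frac{1}{2} \cdot \frac{1}{102} \cdot 73 = \frac{73}{204} \approx 0.35784$)
$v - 23203 = \frac{73}{204} - 23203 = - \frac{4733339}{204}$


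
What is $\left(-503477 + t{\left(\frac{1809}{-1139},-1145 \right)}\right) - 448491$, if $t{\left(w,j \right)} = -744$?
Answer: $-952712$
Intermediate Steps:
$\left(-503477 + t{\left(\frac{1809}{-1139},-1145 \right)}\right) - 448491 = \left(-503477 - 744\right) - 448491 = -504221 - 448491 = -952712$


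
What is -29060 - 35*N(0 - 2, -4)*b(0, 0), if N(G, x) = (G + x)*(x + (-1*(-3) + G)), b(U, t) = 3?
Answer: -30950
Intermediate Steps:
N(G, x) = (G + x)*(3 + G + x) (N(G, x) = (G + x)*(x + (3 + G)) = (G + x)*(3 + G + x))
-29060 - 35*N(0 - 2, -4)*b(0, 0) = -29060 - 35*((0 - 2)² + (-4)² + 3*(0 - 2) + 3*(-4) + 2*(0 - 2)*(-4))*3 = -29060 - 35*((-2)² + 16 + 3*(-2) - 12 + 2*(-2)*(-4))*3 = -29060 - 35*(4 + 16 - 6 - 12 + 16)*3 = -29060 - 35*18*3 = -29060 - 630*3 = -29060 - 1*1890 = -29060 - 1890 = -30950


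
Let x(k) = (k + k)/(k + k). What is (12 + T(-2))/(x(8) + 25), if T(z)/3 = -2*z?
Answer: 12/13 ≈ 0.92308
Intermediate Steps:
T(z) = -6*z (T(z) = 3*(-2*z) = -6*z)
x(k) = 1 (x(k) = (2*k)/((2*k)) = (2*k)*(1/(2*k)) = 1)
(12 + T(-2))/(x(8) + 25) = (12 - 6*(-2))/(1 + 25) = (12 + 12)/26 = 24*(1/26) = 12/13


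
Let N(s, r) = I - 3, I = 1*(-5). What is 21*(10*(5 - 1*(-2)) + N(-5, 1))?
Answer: 1302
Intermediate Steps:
I = -5
N(s, r) = -8 (N(s, r) = -5 - 3 = -8)
21*(10*(5 - 1*(-2)) + N(-5, 1)) = 21*(10*(5 - 1*(-2)) - 8) = 21*(10*(5 + 2) - 8) = 21*(10*7 - 8) = 21*(70 - 8) = 21*62 = 1302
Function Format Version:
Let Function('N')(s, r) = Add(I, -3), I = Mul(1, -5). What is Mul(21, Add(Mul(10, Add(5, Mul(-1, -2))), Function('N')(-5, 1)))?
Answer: 1302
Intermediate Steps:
I = -5
Function('N')(s, r) = -8 (Function('N')(s, r) = Add(-5, -3) = -8)
Mul(21, Add(Mul(10, Add(5, Mul(-1, -2))), Function('N')(-5, 1))) = Mul(21, Add(Mul(10, Add(5, Mul(-1, -2))), -8)) = Mul(21, Add(Mul(10, Add(5, 2)), -8)) = Mul(21, Add(Mul(10, 7), -8)) = Mul(21, Add(70, -8)) = Mul(21, 62) = 1302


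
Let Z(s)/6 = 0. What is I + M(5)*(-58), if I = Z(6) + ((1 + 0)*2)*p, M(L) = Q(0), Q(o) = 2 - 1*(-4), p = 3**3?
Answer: -294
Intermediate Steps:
Z(s) = 0 (Z(s) = 6*0 = 0)
p = 27
Q(o) = 6 (Q(o) = 2 + 4 = 6)
M(L) = 6
I = 54 (I = 0 + ((1 + 0)*2)*27 = 0 + (1*2)*27 = 0 + 2*27 = 0 + 54 = 54)
I + M(5)*(-58) = 54 + 6*(-58) = 54 - 348 = -294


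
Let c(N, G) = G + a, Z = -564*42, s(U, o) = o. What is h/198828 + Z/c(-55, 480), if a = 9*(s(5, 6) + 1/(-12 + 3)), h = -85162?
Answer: -339659215/7569666 ≈ -44.871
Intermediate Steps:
Z = -23688
a = 53 (a = 9*(6 + 1/(-12 + 3)) = 9*(6 + 1/(-9)) = 9*(6 - 1/9) = 9*(53/9) = 53)
c(N, G) = 53 + G (c(N, G) = G + 53 = 53 + G)
h/198828 + Z/c(-55, 480) = -85162/198828 - 23688/(53 + 480) = -85162*1/198828 - 23688/533 = -6083/14202 - 23688*1/533 = -6083/14202 - 23688/533 = -339659215/7569666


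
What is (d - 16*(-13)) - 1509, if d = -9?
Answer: -1310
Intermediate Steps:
(d - 16*(-13)) - 1509 = (-9 - 16*(-13)) - 1509 = (-9 + 208) - 1509 = 199 - 1509 = -1310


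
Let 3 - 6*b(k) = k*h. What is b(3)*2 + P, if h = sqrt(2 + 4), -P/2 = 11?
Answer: -21 - sqrt(6) ≈ -23.449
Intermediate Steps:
P = -22 (P = -2*11 = -22)
h = sqrt(6) ≈ 2.4495
b(k) = 1/2 - k*sqrt(6)/6
b(3)*2 + P = (1/2 - 1/6*3*sqrt(6))*2 - 22 = (1/2 - sqrt(6)/2)*2 - 22 = (1 - sqrt(6)) - 22 = -21 - sqrt(6)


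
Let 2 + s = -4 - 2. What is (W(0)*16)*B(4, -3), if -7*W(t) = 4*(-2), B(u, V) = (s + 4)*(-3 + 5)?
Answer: -1024/7 ≈ -146.29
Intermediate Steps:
s = -8 (s = -2 + (-4 - 2) = -2 - 6 = -8)
B(u, V) = -8 (B(u, V) = (-8 + 4)*(-3 + 5) = -4*2 = -8)
W(t) = 8/7 (W(t) = -4*(-2)/7 = -1/7*(-8) = 8/7)
(W(0)*16)*B(4, -3) = ((8/7)*16)*(-8) = (128/7)*(-8) = -1024/7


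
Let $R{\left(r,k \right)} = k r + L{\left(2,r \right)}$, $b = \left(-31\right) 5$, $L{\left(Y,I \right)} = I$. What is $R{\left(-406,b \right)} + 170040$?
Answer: $232564$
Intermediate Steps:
$b = -155$
$R{\left(r,k \right)} = r + k r$ ($R{\left(r,k \right)} = k r + r = r + k r$)
$R{\left(-406,b \right)} + 170040 = - 406 \left(1 - 155\right) + 170040 = \left(-406\right) \left(-154\right) + 170040 = 62524 + 170040 = 232564$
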